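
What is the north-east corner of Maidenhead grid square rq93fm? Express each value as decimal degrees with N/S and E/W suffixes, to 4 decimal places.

Field R=17, Q=16: +17·20° lon, +16·10° lat → SW at lon 160°, lat 70°.
Square 9, 3: +9·2° lon, +3·1° lat → SW at lon 178°, lat 73°.
Subsquare f=5, m=12: +5·0.0833333° lon, +12·0.0416667° lat → SW at lon 178.417°, lat 73.5°.
Cell spans 0.0833333° lon × 0.0416667° lat. NE corner is SW corner plus one full cell.
latitude 73.5417° N, longitude 178.5000° E.

73.5417° N, 178.5000° E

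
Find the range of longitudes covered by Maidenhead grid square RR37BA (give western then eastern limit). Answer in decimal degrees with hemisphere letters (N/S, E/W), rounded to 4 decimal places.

Field R=17, R=17: +17·20° lon, +17·10° lat → SW at lon 160°, lat 80°.
Square 3, 7: +3·2° lon, +7·1° lat → SW at lon 166°, lat 87°.
Subsquare b=1, a=0: +1·0.0833333° lon, +0·0.0416667° lat → SW at lon 166.083°, lat 87°.
Cell spans 0.0833333° lon × 0.0416667° lat.
west 166.0833° E, east 166.1667° E.

166.0833° E, 166.1667° E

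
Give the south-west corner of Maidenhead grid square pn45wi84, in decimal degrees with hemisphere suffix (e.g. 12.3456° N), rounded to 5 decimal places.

45.35000° N, 129.90000° E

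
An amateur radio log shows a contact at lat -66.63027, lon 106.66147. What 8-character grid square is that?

OC33hi98

Shift to the Maidenhead origin (180°W, 90°S): lon 286.66147, lat 23.36973.
Field (20°×10°, letters A–R): lon ⌊286.66147/20⌋ = 14 → O; lat ⌊23.36973/10⌋ = 2 → C.
Square (2°×1°, digits 0–9): lon ⌊6.66147/2⌋ = 3; lat ⌊3.36973/1⌋ = 3.
Subsquare (5′×2.5′, letters a–x): lon ⌊0.66147/0.0833333⌋ = 7 → h; lat ⌊0.36973/0.0416667⌋ = 8 → i.
Extended square (30″×15″, digits 0–9): lon ⌊0.07814/0.00833333⌋ = 9; lat ⌊0.03640/0.00416667⌋ = 8.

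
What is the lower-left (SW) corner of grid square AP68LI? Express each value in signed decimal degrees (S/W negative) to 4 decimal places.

Field A=0, P=15: +0·20° lon, +15·10° lat → SW at lon -180°, lat 60°.
Square 6, 8: +6·2° lon, +8·1° lat → SW at lon -168°, lat 68°.
Subsquare l=11, i=8: +11·0.0833333° lon, +8·0.0416667° lat → SW at lon -167.083°, lat 68.3333°.
latitude 68.3333, longitude -167.0833.

68.3333, -167.0833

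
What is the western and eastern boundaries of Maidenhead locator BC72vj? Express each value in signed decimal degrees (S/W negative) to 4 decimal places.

Field B=1, C=2: +1·20° lon, +2·10° lat → SW at lon -160°, lat -70°.
Square 7, 2: +7·2° lon, +2·1° lat → SW at lon -146°, lat -68°.
Subsquare v=21, j=9: +21·0.0833333° lon, +9·0.0416667° lat → SW at lon -144.25°, lat -67.625°.
Cell spans 0.0833333° lon × 0.0416667° lat.
west -144.2500, east -144.1667.

-144.2500, -144.1667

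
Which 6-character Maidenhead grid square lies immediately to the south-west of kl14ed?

KL14dc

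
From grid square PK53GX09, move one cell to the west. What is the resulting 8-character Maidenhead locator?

PK53fx99

Longitude extended square 0; −1 → -1, wraps to 9, carry into subsquare.
Longitude subsquare g = 6; −1 → 5 = f.
The latitude characters are unchanged.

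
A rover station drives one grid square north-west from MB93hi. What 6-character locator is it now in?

MB93gj

Longitude subsquare h = 7; −1 → 6 = g.
Latitude subsquare i = 8; +1 → 9 = j.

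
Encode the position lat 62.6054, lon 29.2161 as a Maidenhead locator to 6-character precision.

Shift to the Maidenhead origin (180°W, 90°S): lon 209.2161, lat 152.6054.
Field: lon ⌊209.2161/20⌋ = 10 → K; lat ⌊152.6054/10⌋ = 15 → P.
Square: lon ⌊9.2161/2⌋ = 4; lat ⌊2.6054/1⌋ = 2.
Subsquare: lon ⌊1.2161/0.0833333⌋ = 14 → o; lat ⌊0.6054/0.0416667⌋ = 14 → o.

KP42oo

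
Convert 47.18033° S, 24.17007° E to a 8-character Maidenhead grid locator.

KE22ct06

Offset from 180°W / 90°S: lon 204.17007°, lat 42.81967°.
Field: lon ⌊204.17007/20⌋ = 10 → K; lat ⌊42.81967/10⌋ = 4 → E.
Square: lon ⌊4.17007/2⌋ = 2; lat ⌊2.81967/1⌋ = 2.
Subsquare: lon ⌊0.17007/0.0833333⌋ = 2 → c; lat ⌊0.81967/0.0416667⌋ = 19 → t.
Extended square: lon ⌊0.00340/0.00833333⌋ = 0; lat ⌊0.02800/0.00416667⌋ = 6.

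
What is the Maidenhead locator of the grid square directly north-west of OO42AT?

Longitude subsquare a = 0; −1 → -1, wraps to 23 = x, carry into square.
Longitude square 4; −1 → 3.
Latitude subsquare t = 19; +1 → 20 = u.

OO32xu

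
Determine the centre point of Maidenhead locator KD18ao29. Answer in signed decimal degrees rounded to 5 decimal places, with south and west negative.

Field K=10, D=3: +10·20° lon, +3·10° lat → SW at lon 20°, lat -60°.
Square 1, 8: +1·2° lon, +8·1° lat → SW at lon 22°, lat -52°.
Subsquare a=0, o=14: +0·0.0833333° lon, +14·0.0416667° lat → SW at lon 22°, lat -51.4167°.
Extended square 2, 9: +2·0.00833333° lon, +9·0.00416667° lat → SW at lon 22.0167°, lat -51.3792°.
Cell spans 0.00833333° lon × 0.00416667° lat. Centre is SW corner plus half of each.
latitude -51.37708, longitude 22.02083.

-51.37708, 22.02083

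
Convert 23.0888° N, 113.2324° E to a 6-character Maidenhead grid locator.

OL63oc

Add 180° to longitude and 90° to latitude: 293.2324, 113.0888.
Field: lon ⌊293.2324/20⌋ = 14 → O; lat ⌊113.0888/10⌋ = 11 → L.
Square: lon ⌊13.2324/2⌋ = 6; lat ⌊3.0888/1⌋ = 3.
Subsquare: lon ⌊1.2324/0.0833333⌋ = 14 → o; lat ⌊0.0888/0.0416667⌋ = 2 → c.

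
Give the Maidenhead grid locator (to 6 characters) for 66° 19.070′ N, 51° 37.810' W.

GP46eh

Add 180° to longitude and 90° to latitude: 128.3698, 156.3178.
Field: 128.3698/20 → 6 → G, 156.3178/10 → 15 → P; chars GP.
Square: 8.3698/2 → 4, 6.3178/1 → 6; chars 46.
Subsquare: 0.3698/0.0833333 → 4 → e, 0.3178/0.0416667 → 7 → h; chars eh.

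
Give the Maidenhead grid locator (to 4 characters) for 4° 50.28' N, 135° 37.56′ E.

PJ74

Add 180° to longitude and 90° to latitude: 315.63, 94.84.
Field: lon ⌊315.63/20⌋ = 15 → P; lat ⌊94.84/10⌋ = 9 → J.
Square: lon ⌊15.63/2⌋ = 7; lat ⌊4.84/1⌋ = 4.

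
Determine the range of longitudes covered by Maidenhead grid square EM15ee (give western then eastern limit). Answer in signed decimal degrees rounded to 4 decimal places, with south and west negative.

Field E=4, M=12: +4·20° lon, +12·10° lat → SW at lon -100°, lat 30°.
Square 1, 5: +1·2° lon, +5·1° lat → SW at lon -98°, lat 35°.
Subsquare e=4, e=4: +4·0.0833333° lon, +4·0.0416667° lat → SW at lon -97.6667°, lat 35.1667°.
Cell spans 0.0833333° lon × 0.0416667° lat.
west -97.6667, east -97.5833.

-97.6667, -97.5833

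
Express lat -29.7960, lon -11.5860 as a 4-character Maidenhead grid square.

IG40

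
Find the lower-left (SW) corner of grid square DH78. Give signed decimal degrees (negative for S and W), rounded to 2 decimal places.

-12.00, -106.00

Field D=3, H=7: +3·20° lon, +7·10° lat → SW at lon -120°, lat -20°.
Square 7, 8: +7·2° lon, +8·1° lat → SW at lon -106°, lat -12°.
latitude -12.00, longitude -106.00.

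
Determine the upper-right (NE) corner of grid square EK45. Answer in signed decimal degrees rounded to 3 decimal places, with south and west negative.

16.000, -90.000

Field E=4, K=10: +4·20° lon, +10·10° lat → SW at lon -100°, lat 10°.
Square 4, 5: +4·2° lon, +5·1° lat → SW at lon -92°, lat 15°.
Cell spans 2° lon × 1° lat. NE corner is SW corner plus one full cell.
latitude 16.000, longitude -90.000.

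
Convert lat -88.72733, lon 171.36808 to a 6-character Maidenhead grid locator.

Shift to the Maidenhead origin (180°W, 90°S): lon 351.3681, lat 1.2727.
Field (20°×10°, letters A–R): lon ⌊351.3681/20⌋ = 17 → R; lat ⌊1.2727/10⌋ = 0 → A.
Square (2°×1°, digits 0–9): lon ⌊11.3681/2⌋ = 5; lat ⌊1.2727/1⌋ = 1.
Subsquare (5′×2.5′, letters a–x): lon ⌊1.3681/0.0833333⌋ = 16 → q; lat ⌊0.2727/0.0416667⌋ = 6 → g.

RA51qg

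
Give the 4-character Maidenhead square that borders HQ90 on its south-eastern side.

IP09

Longitude square 9; +1 → 10, wraps to 0, carry into field.
Longitude field H = 7; +1 → 8 = I.
Latitude square 0; −1 → -1, wraps to 9, carry into field.
Latitude field Q = 16; −1 → 15 = P.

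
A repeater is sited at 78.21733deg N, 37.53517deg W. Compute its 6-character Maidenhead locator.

HQ18ff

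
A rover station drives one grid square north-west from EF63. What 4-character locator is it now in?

EF54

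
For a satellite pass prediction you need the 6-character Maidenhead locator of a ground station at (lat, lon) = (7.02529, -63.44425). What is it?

FJ87ga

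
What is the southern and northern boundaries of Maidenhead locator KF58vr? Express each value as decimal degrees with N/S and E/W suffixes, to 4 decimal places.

31.2917° S, 31.2500° S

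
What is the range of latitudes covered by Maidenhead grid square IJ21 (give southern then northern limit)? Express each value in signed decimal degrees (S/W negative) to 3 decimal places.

Field I=8, J=9: +8·20° lon, +9·10° lat → SW at lon -20°, lat 0°.
Square 2, 1: +2·2° lon, +1·1° lat → SW at lon -16°, lat 1°.
Cell spans 2° lon × 1° lat.
south 1.000, north 2.000.

1.000, 2.000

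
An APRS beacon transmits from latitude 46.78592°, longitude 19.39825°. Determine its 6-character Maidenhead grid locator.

Add 180° to longitude and 90° to latitude: 199.3982, 136.7859.
Field: 199.3982/20 → 9 → J, 136.7859/10 → 13 → N; chars JN.
Square: 19.3982/2 → 9, 6.7859/1 → 6; chars 96.
Subsquare: 1.3982/0.0833333 → 16 → q, 0.7859/0.0416667 → 18 → s; chars qs.

JN96qs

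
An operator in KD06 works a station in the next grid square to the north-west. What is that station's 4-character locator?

Longitude square 0; −1 → -1, wraps to 9, carry into field.
Longitude field K = 10; −1 → 9 = J.
Latitude square 6; +1 → 7.

JD97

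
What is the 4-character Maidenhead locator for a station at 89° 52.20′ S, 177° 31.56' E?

RA80

Shift to the Maidenhead origin (180°W, 90°S): lon 357.53, lat 0.13.
Field: 357.53/20 → 17 → R, 0.13/10 → 0 → A; chars RA.
Square: 17.53/2 → 8, 0.13/1 → 0; chars 80.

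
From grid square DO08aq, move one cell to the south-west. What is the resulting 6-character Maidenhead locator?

Longitude subsquare a = 0; −1 → -1, wraps to 23 = x, carry into square.
Longitude square 0; −1 → -1, wraps to 9, carry into field.
Longitude field D = 3; −1 → 2 = C.
Latitude subsquare q = 16; −1 → 15 = p.

CO98xp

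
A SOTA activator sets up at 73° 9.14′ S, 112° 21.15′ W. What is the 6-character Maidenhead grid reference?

DB36tu

Offset from 180°W / 90°S: lon 67.6475°, lat 16.8477°.
Field (20°×10°, letters A–R): 67.6475/20 → 3 → D, 16.8477/10 → 1 → B; chars DB.
Square (2°×1°, digits 0–9): 7.6475/2 → 3, 6.8477/1 → 6; chars 36.
Subsquare (5′×2.5′, letters a–x): 1.6475/0.0833333 → 19 → t, 0.8477/0.0416667 → 20 → u; chars tu.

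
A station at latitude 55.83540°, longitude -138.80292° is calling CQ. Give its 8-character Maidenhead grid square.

CO05ou30

Add 180° to longitude and 90° to latitude: 41.19708, 145.83540.
Field: lon ⌊41.19708/20⌋ = 2 → C; lat ⌊145.83540/10⌋ = 14 → O.
Square: lon ⌊1.19708/2⌋ = 0; lat ⌊5.83540/1⌋ = 5.
Subsquare: lon ⌊1.19708/0.0833333⌋ = 14 → o; lat ⌊0.83540/0.0416667⌋ = 20 → u.
Extended square: lon ⌊0.03041/0.00833333⌋ = 3; lat ⌊0.00207/0.00416667⌋ = 0.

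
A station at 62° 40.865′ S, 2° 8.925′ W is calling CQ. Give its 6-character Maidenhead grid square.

IC87wh

Shift to the Maidenhead origin (180°W, 90°S): lon 177.8512, lat 27.3189.
Field (20°×10°, letters A–R): lon ⌊177.8512/20⌋ = 8 → I; lat ⌊27.3189/10⌋ = 2 → C.
Square (2°×1°, digits 0–9): lon ⌊17.8512/2⌋ = 8; lat ⌊7.3189/1⌋ = 7.
Subsquare (5′×2.5′, letters a–x): lon ⌊1.8512/0.0833333⌋ = 22 → w; lat ⌊0.3189/0.0416667⌋ = 7 → h.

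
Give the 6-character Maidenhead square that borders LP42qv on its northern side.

Latitude subsquare v = 21; +1 → 22 = w.
The longitude characters are unchanged.

LP42qw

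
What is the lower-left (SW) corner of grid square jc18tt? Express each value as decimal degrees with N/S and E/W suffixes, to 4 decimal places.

Field J=9, C=2: +9·20° lon, +2·10° lat → SW at lon 0°, lat -70°.
Square 1, 8: +1·2° lon, +8·1° lat → SW at lon 2°, lat -62°.
Subsquare t=19, t=19: +19·0.0833333° lon, +19·0.0416667° lat → SW at lon 3.58333°, lat -61.2083°.
latitude 61.2083° S, longitude 3.5833° E.

61.2083° S, 3.5833° E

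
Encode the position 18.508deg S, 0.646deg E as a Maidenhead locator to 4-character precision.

Shift to the Maidenhead origin (180°W, 90°S): lon 180.65, lat 71.49.
Field (20°×10°, letters A–R): lon ⌊180.65/20⌋ = 9 → J; lat ⌊71.49/10⌋ = 7 → H.
Square (2°×1°, digits 0–9): lon ⌊0.65/2⌋ = 0; lat ⌊1.49/1⌋ = 1.

JH01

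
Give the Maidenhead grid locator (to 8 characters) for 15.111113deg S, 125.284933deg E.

PH24pv43

Shift to the Maidenhead origin (180°W, 90°S): lon 305.28493, lat 74.88889.
Field: 305.28493/20 → 15 → P, 74.88889/10 → 7 → H; chars PH.
Square: 5.28493/2 → 2, 4.88889/1 → 4; chars 24.
Subsquare: 1.28493/0.0833333 → 15 → p, 0.88889/0.0416667 → 21 → v; chars pv.
Extended square: 0.03493/0.00833333 → 4, 0.01389/0.00416667 → 3; chars 43.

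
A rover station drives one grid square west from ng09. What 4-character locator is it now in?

MG99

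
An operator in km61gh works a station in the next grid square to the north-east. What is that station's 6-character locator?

KM61hi

Longitude subsquare g = 6; +1 → 7 = h.
Latitude subsquare h = 7; +1 → 8 = i.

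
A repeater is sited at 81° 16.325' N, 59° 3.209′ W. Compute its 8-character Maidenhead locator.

Shift to the Maidenhead origin (180°W, 90°S): lon 120.94652, lat 171.27208.
Field: lon ⌊120.94652/20⌋ = 6 → G; lat ⌊171.27208/10⌋ = 17 → R.
Square: lon ⌊0.94652/2⌋ = 0; lat ⌊1.27208/1⌋ = 1.
Subsquare: lon ⌊0.94652/0.0833333⌋ = 11 → l; lat ⌊0.27208/0.0416667⌋ = 6 → g.
Extended square: lon ⌊0.02985/0.00833333⌋ = 3; lat ⌊0.02208/0.00416667⌋ = 5.

GR01lg35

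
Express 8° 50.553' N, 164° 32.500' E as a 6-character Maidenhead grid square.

RJ28gu

Add 180° to longitude and 90° to latitude: 344.5417, 98.8426.
Field: 344.5417/20 → 17 → R, 98.8426/10 → 9 → J; chars RJ.
Square: 4.5417/2 → 2, 8.8426/1 → 8; chars 28.
Subsquare: 0.5417/0.0833333 → 6 → g, 0.8426/0.0416667 → 20 → u; chars gu.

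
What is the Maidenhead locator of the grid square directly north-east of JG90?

Longitude square 9; +1 → 10, wraps to 0, carry into field.
Longitude field J = 9; +1 → 10 = K.
Latitude square 0; +1 → 1.

KG01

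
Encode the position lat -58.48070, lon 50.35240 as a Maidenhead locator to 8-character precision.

LD51em24

Offset from 180°W / 90°S: lon 230.35240°, lat 31.51930°.
Field (20°×10°, letters A–R): lon ⌊230.35240/20⌋ = 11 → L; lat ⌊31.51930/10⌋ = 3 → D.
Square (2°×1°, digits 0–9): lon ⌊10.35240/2⌋ = 5; lat ⌊1.51930/1⌋ = 1.
Subsquare (5′×2.5′, letters a–x): lon ⌊0.35240/0.0833333⌋ = 4 → e; lat ⌊0.51930/0.0416667⌋ = 12 → m.
Extended square (30″×15″, digits 0–9): lon ⌊0.01907/0.00833333⌋ = 2; lat ⌊0.01930/0.00416667⌋ = 4.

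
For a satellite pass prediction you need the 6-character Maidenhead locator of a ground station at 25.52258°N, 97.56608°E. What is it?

Add 180° to longitude and 90° to latitude: 277.5661, 115.5226.
Field (20°×10°, letters A–R): lon ⌊277.5661/20⌋ = 13 → N; lat ⌊115.5226/10⌋ = 11 → L.
Square (2°×1°, digits 0–9): lon ⌊17.5661/2⌋ = 8; lat ⌊5.5226/1⌋ = 5.
Subsquare (5′×2.5′, letters a–x): lon ⌊1.5661/0.0833333⌋ = 18 → s; lat ⌊0.5226/0.0416667⌋ = 12 → m.

NL85sm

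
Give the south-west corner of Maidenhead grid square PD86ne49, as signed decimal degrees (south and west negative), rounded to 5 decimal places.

-53.79583, 137.11667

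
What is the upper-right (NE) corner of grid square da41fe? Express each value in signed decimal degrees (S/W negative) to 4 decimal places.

Field D=3, A=0: +3·20° lon, +0·10° lat → SW at lon -120°, lat -90°.
Square 4, 1: +4·2° lon, +1·1° lat → SW at lon -112°, lat -89°.
Subsquare f=5, e=4: +5·0.0833333° lon, +4·0.0416667° lat → SW at lon -111.583°, lat -88.8333°.
Cell spans 0.0833333° lon × 0.0416667° lat. NE corner is SW corner plus one full cell.
latitude -88.7917, longitude -111.5000.

-88.7917, -111.5000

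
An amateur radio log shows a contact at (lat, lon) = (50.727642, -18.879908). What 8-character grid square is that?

IO00nr44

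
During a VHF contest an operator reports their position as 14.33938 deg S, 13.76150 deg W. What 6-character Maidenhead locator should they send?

Shift to the Maidenhead origin (180°W, 90°S): lon 166.2385, lat 75.6606.
Field (20°×10°, letters A–R): 166.2385/20 → 8 → I, 75.6606/10 → 7 → H; chars IH.
Square (2°×1°, digits 0–9): 6.2385/2 → 3, 5.6606/1 → 5; chars 35.
Subsquare (5′×2.5′, letters a–x): 0.2385/0.0833333 → 2 → c, 0.6606/0.0416667 → 15 → p; chars cp.

IH35cp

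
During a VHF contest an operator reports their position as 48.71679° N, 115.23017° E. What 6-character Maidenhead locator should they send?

ON78or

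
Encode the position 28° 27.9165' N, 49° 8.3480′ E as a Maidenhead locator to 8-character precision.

Offset from 180°W / 90°S: lon 229.13913°, lat 118.46527°.
Field: lon ⌊229.13913/20⌋ = 11 → L; lat ⌊118.46527/10⌋ = 11 → L.
Square: lon ⌊9.13913/2⌋ = 4; lat ⌊8.46527/1⌋ = 8.
Subsquare: lon ⌊1.13913/0.0833333⌋ = 13 → n; lat ⌊0.46527/0.0416667⌋ = 11 → l.
Extended square: lon ⌊0.05580/0.00833333⌋ = 6; lat ⌊0.00694/0.00416667⌋ = 1.

LL48nl61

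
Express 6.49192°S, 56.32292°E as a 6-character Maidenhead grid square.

Add 180° to longitude and 90° to latitude: 236.3229, 83.5081.
Field (20°×10°, letters A–R): lon ⌊236.3229/20⌋ = 11 → L; lat ⌊83.5081/10⌋ = 8 → I.
Square (2°×1°, digits 0–9): lon ⌊16.3229/2⌋ = 8; lat ⌊3.5081/1⌋ = 3.
Subsquare (5′×2.5′, letters a–x): lon ⌊0.3229/0.0833333⌋ = 3 → d; lat ⌊0.5081/0.0416667⌋ = 12 → m.

LI83dm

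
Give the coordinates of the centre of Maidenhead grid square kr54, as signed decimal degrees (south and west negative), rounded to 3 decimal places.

84.500, 31.000

Field K=10, R=17: +10·20° lon, +17·10° lat → SW at lon 20°, lat 80°.
Square 5, 4: +5·2° lon, +4·1° lat → SW at lon 30°, lat 84°.
Cell spans 2° lon × 1° lat. Centre is SW corner plus half of each.
latitude 84.500, longitude 31.000.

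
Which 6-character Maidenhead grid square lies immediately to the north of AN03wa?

AN03wb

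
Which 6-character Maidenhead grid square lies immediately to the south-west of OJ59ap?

OJ49xo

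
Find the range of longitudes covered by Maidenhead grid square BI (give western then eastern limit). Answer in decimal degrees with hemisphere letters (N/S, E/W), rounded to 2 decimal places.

Field B=1, I=8: +1·20° lon, +8·10° lat → SW at lon -160°, lat -10°.
Cell spans 20° lon × 10° lat.
west 160.00° W, east 140.00° W.

160.00° W, 140.00° W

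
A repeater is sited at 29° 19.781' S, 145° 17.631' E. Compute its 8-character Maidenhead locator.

QG20pq50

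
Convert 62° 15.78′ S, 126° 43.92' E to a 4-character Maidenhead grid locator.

PC37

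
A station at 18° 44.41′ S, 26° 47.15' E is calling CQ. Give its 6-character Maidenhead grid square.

Offset from 180°W / 90°S: lon 206.7858°, lat 71.2598°.
Field: 206.7858/20 → 10 → K, 71.2598/10 → 7 → H; chars KH.
Square: 6.7858/2 → 3, 1.2598/1 → 1; chars 31.
Subsquare: 0.7858/0.0833333 → 9 → j, 0.2598/0.0416667 → 6 → g; chars jg.

KH31jg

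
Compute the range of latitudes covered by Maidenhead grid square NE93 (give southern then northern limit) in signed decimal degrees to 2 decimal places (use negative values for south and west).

-47.00, -46.00

Field N=13, E=4: +13·20° lon, +4·10° lat → SW at lon 80°, lat -50°.
Square 9, 3: +9·2° lon, +3·1° lat → SW at lon 98°, lat -47°.
Cell spans 2° lon × 1° lat.
south -47.00, north -46.00.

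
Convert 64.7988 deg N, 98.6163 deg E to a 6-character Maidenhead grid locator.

NP94ht

Shift to the Maidenhead origin (180°W, 90°S): lon 278.6163, lat 154.7988.
Field (20°×10°, letters A–R): 278.6163/20 → 13 → N, 154.7988/10 → 15 → P; chars NP.
Square (2°×1°, digits 0–9): 18.6163/2 → 9, 4.7988/1 → 4; chars 94.
Subsquare (5′×2.5′, letters a–x): 0.6163/0.0833333 → 7 → h, 0.7988/0.0416667 → 19 → t; chars ht.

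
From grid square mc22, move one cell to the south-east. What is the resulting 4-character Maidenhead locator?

MC31

Longitude square 2; +1 → 3.
Latitude square 2; −1 → 1.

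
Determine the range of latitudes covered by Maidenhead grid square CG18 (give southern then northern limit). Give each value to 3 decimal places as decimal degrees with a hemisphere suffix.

22.000° S, 21.000° S

Field C=2, G=6: +2·20° lon, +6·10° lat → SW at lon -140°, lat -30°.
Square 1, 8: +1·2° lon, +8·1° lat → SW at lon -138°, lat -22°.
Cell spans 2° lon × 1° lat.
south 22.000° S, north 21.000° S.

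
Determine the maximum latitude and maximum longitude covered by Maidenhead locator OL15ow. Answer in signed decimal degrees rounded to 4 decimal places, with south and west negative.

Field O=14, L=11: +14·20° lon, +11·10° lat → SW at lon 100°, lat 20°.
Square 1, 5: +1·2° lon, +5·1° lat → SW at lon 102°, lat 25°.
Subsquare o=14, w=22: +14·0.0833333° lon, +22·0.0416667° lat → SW at lon 103.167°, lat 25.9167°.
Cell spans 0.0833333° lon × 0.0416667° lat. NE corner is SW corner plus one full cell.
latitude 25.9583, longitude 103.2500.

25.9583, 103.2500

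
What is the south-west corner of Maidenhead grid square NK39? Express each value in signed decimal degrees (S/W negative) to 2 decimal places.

19.00, 86.00

Field N=13, K=10: +13·20° lon, +10·10° lat → SW at lon 80°, lat 10°.
Square 3, 9: +3·2° lon, +9·1° lat → SW at lon 86°, lat 19°.
latitude 19.00, longitude 86.00.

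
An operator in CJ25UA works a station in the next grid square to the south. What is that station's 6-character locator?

CJ24ux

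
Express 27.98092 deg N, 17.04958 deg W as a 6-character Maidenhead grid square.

IL17lx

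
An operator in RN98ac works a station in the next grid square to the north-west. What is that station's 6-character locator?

RN88xd

Longitude subsquare a = 0; −1 → -1, wraps to 23 = x, carry into square.
Longitude square 9; −1 → 8.
Latitude subsquare c = 2; +1 → 3 = d.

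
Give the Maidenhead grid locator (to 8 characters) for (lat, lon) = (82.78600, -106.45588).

DR62ss58

Offset from 180°W / 90°S: lon 73.54412°, lat 172.78600°.
Field (20°×10°, letters A–R): 73.54412/20 → 3 → D, 172.78600/10 → 17 → R; chars DR.
Square (2°×1°, digits 0–9): 13.54412/2 → 6, 2.78600/1 → 2; chars 62.
Subsquare (5′×2.5′, letters a–x): 1.54412/0.0833333 → 18 → s, 0.78600/0.0416667 → 18 → s; chars ss.
Extended square (30″×15″, digits 0–9): 0.04412/0.00833333 → 5, 0.03600/0.00416667 → 8; chars 58.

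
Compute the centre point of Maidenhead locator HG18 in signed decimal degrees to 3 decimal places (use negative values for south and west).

-21.500, -37.000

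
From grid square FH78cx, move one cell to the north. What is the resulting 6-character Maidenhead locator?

FH79ca

Latitude subsquare x = 23; +1 → 24, wraps to 0 = a, carry into square.
Latitude square 8; +1 → 9.
The longitude characters are unchanged.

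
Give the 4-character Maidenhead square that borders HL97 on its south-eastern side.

IL06

Longitude square 9; +1 → 10, wraps to 0, carry into field.
Longitude field H = 7; +1 → 8 = I.
Latitude square 7; −1 → 6.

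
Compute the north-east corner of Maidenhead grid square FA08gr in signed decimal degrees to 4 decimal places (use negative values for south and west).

Field F=5, A=0: +5·20° lon, +0·10° lat → SW at lon -80°, lat -90°.
Square 0, 8: +0·2° lon, +8·1° lat → SW at lon -80°, lat -82°.
Subsquare g=6, r=17: +6·0.0833333° lon, +17·0.0416667° lat → SW at lon -79.5°, lat -81.2917°.
Cell spans 0.0833333° lon × 0.0416667° lat. NE corner is SW corner plus one full cell.
latitude -81.2500, longitude -79.4167.

-81.2500, -79.4167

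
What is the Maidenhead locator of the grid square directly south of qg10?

QF19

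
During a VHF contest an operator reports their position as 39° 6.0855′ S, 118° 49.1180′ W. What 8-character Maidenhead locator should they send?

Add 180° to longitude and 90° to latitude: 61.18137, 50.89858.
Field: lon ⌊61.18137/20⌋ = 3 → D; lat ⌊50.89858/10⌋ = 5 → F.
Square: lon ⌊1.18137/2⌋ = 0; lat ⌊0.89858/1⌋ = 0.
Subsquare: lon ⌊1.18137/0.0833333⌋ = 14 → o; lat ⌊0.89858/0.0416667⌋ = 21 → v.
Extended square: lon ⌊0.01470/0.00833333⌋ = 1; lat ⌊0.02358/0.00416667⌋ = 5.

DF00ov15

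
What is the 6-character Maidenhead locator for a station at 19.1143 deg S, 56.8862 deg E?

LH80kv

Shift to the Maidenhead origin (180°W, 90°S): lon 236.8862, lat 70.8857.
Field: 236.8862/20 → 11 → L, 70.8857/10 → 7 → H; chars LH.
Square: 16.8862/2 → 8, 0.8857/1 → 0; chars 80.
Subsquare: 0.8862/0.0833333 → 10 → k, 0.8857/0.0416667 → 21 → v; chars kv.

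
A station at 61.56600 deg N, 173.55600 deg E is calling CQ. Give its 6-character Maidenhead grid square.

RP61sn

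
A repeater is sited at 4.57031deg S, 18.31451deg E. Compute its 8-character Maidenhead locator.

JI95dk73

Shift to the Maidenhead origin (180°W, 90°S): lon 198.31451, lat 85.42969.
Field: lon ⌊198.31451/20⌋ = 9 → J; lat ⌊85.42969/10⌋ = 8 → I.
Square: lon ⌊18.31451/2⌋ = 9; lat ⌊5.42969/1⌋ = 5.
Subsquare: lon ⌊0.31451/0.0833333⌋ = 3 → d; lat ⌊0.42969/0.0416667⌋ = 10 → k.
Extended square: lon ⌊0.06451/0.00833333⌋ = 7; lat ⌊0.01302/0.00416667⌋ = 3.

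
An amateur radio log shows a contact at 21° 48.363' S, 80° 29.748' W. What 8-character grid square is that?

EG98se06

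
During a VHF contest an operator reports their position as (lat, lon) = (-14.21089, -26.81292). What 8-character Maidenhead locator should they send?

HH65os29

Shift to the Maidenhead origin (180°W, 90°S): lon 153.18708, lat 75.78911.
Field: 153.18708/20 → 7 → H, 75.78911/10 → 7 → H; chars HH.
Square: 13.18708/2 → 6, 5.78911/1 → 5; chars 65.
Subsquare: 1.18708/0.0833333 → 14 → o, 0.78911/0.0416667 → 18 → s; chars os.
Extended square: 0.02041/0.00833333 → 2, 0.03911/0.00416667 → 9; chars 29.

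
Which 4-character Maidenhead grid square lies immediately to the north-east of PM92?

QM03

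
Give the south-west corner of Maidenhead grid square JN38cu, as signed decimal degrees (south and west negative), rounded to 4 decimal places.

Field J=9, N=13: +9·20° lon, +13·10° lat → SW at lon 0°, lat 40°.
Square 3, 8: +3·2° lon, +8·1° lat → SW at lon 6°, lat 48°.
Subsquare c=2, u=20: +2·0.0833333° lon, +20·0.0416667° lat → SW at lon 6.16667°, lat 48.8333°.
latitude 48.8333, longitude 6.1667.

48.8333, 6.1667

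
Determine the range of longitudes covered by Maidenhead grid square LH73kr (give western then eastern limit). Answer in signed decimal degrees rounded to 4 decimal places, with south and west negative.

Field L=11, H=7: +11·20° lon, +7·10° lat → SW at lon 40°, lat -20°.
Square 7, 3: +7·2° lon, +3·1° lat → SW at lon 54°, lat -17°.
Subsquare k=10, r=17: +10·0.0833333° lon, +17·0.0416667° lat → SW at lon 54.8333°, lat -16.2917°.
Cell spans 0.0833333° lon × 0.0416667° lat.
west 54.8333, east 54.9167.

54.8333, 54.9167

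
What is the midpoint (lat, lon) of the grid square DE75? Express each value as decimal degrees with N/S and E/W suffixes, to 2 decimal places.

Field D=3, E=4: +3·20° lon, +4·10° lat → SW at lon -120°, lat -50°.
Square 7, 5: +7·2° lon, +5·1° lat → SW at lon -106°, lat -45°.
Cell spans 2° lon × 1° lat. Centre is SW corner plus half of each.
latitude 44.50° S, longitude 105.00° W.

44.50° S, 105.00° W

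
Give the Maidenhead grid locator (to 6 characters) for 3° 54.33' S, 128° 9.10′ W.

CI56wc

Offset from 180°W / 90°S: lon 51.8483°, lat 86.0945°.
Field (20°×10°, letters A–R): 51.8483/20 → 2 → C, 86.0945/10 → 8 → I; chars CI.
Square (2°×1°, digits 0–9): 11.8483/2 → 5, 6.0945/1 → 6; chars 56.
Subsquare (5′×2.5′, letters a–x): 1.8483/0.0833333 → 22 → w, 0.0945/0.0416667 → 2 → c; chars wc.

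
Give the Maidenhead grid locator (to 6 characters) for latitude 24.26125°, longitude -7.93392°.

IL64ag

Offset from 180°W / 90°S: lon 172.0661°, lat 114.2613°.
Field: lon ⌊172.0661/20⌋ = 8 → I; lat ⌊114.2613/10⌋ = 11 → L.
Square: lon ⌊12.0661/2⌋ = 6; lat ⌊4.2613/1⌋ = 4.
Subsquare: lon ⌊0.0661/0.0833333⌋ = 0 → a; lat ⌊0.2613/0.0416667⌋ = 6 → g.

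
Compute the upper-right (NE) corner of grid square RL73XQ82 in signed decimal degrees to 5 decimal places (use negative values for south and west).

23.67917, 175.99167

Field R=17, L=11: +17·20° lon, +11·10° lat → SW at lon 160°, lat 20°.
Square 7, 3: +7·2° lon, +3·1° lat → SW at lon 174°, lat 23°.
Subsquare x=23, q=16: +23·0.0833333° lon, +16·0.0416667° lat → SW at lon 175.917°, lat 23.6667°.
Extended square 8, 2: +8·0.00833333° lon, +2·0.00416667° lat → SW at lon 175.983°, lat 23.675°.
Cell spans 0.00833333° lon × 0.00416667° lat. NE corner is SW corner plus one full cell.
latitude 23.67917, longitude 175.99167.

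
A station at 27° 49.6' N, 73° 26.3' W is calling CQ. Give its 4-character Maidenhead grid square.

Offset from 180°W / 90°S: lon 106.56°, lat 117.83°.
Field: lon ⌊106.56/20⌋ = 5 → F; lat ⌊117.83/10⌋ = 11 → L.
Square: lon ⌊6.56/2⌋ = 3; lat ⌊7.83/1⌋ = 7.

FL37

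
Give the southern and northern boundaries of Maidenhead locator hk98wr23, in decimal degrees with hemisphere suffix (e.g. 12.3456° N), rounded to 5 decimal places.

Field H=7, K=10: +7·20° lon, +10·10° lat → SW at lon -40°, lat 10°.
Square 9, 8: +9·2° lon, +8·1° lat → SW at lon -22°, lat 18°.
Subsquare w=22, r=17: +22·0.0833333° lon, +17·0.0416667° lat → SW at lon -20.1667°, lat 18.7083°.
Extended square 2, 3: +2·0.00833333° lon, +3·0.00416667° lat → SW at lon -20.15°, lat 18.7208°.
Cell spans 0.00833333° lon × 0.00416667° lat.
south 18.72083° N, north 18.72500° N.

18.72083° N, 18.72500° N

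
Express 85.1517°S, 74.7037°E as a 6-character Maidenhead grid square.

Offset from 180°W / 90°S: lon 254.7037°, lat 4.8483°.
Field: lon ⌊254.7037/20⌋ = 12 → M; lat ⌊4.8483/10⌋ = 0 → A.
Square: lon ⌊14.7037/2⌋ = 7; lat ⌊4.8483/1⌋ = 4.
Subsquare: lon ⌊0.7037/0.0833333⌋ = 8 → i; lat ⌊0.8483/0.0416667⌋ = 20 → u.

MA74iu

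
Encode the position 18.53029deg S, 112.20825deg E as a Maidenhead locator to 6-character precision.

OH61cl

Shift to the Maidenhead origin (180°W, 90°S): lon 292.2083, lat 71.4697.
Field: 292.2083/20 → 14 → O, 71.4697/10 → 7 → H; chars OH.
Square: 12.2083/2 → 6, 1.4697/1 → 1; chars 61.
Subsquare: 0.2083/0.0833333 → 2 → c, 0.4697/0.0416667 → 11 → l; chars cl.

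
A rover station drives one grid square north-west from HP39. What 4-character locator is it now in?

Longitude square 3; −1 → 2.
Latitude square 9; +1 → 10, wraps to 0, carry into field.
Latitude field P = 15; +1 → 16 = Q.

HQ20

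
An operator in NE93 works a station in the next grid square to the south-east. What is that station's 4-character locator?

OE02

Longitude square 9; +1 → 10, wraps to 0, carry into field.
Longitude field N = 13; +1 → 14 = O.
Latitude square 3; −1 → 2.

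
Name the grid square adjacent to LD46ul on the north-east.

LD46vm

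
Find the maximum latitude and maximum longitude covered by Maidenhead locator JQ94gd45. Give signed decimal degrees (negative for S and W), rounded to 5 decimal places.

74.15000, 18.54167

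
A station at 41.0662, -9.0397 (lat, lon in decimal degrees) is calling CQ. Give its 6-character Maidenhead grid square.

IN51lb

Offset from 180°W / 90°S: lon 170.9603°, lat 131.0662°.
Field: 170.9603/20 → 8 → I, 131.0662/10 → 13 → N; chars IN.
Square: 10.9603/2 → 5, 1.0662/1 → 1; chars 51.
Subsquare: 0.9603/0.0833333 → 11 → l, 0.0662/0.0416667 → 1 → b; chars lb.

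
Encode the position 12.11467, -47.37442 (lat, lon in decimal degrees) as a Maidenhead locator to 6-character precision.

Add 180° to longitude and 90° to latitude: 132.6256, 102.1147.
Field: 132.6256/20 → 6 → G, 102.1147/10 → 10 → K; chars GK.
Square: 12.6256/2 → 6, 2.1147/1 → 2; chars 62.
Subsquare: 0.6256/0.0833333 → 7 → h, 0.1147/0.0416667 → 2 → c; chars hc.

GK62hc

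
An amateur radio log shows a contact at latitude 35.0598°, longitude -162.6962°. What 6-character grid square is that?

Shift to the Maidenhead origin (180°W, 90°S): lon 17.3038, lat 125.0598.
Field (20°×10°, letters A–R): 17.3038/20 → 0 → A, 125.0598/10 → 12 → M; chars AM.
Square (2°×1°, digits 0–9): 17.3038/2 → 8, 5.0598/1 → 5; chars 85.
Subsquare (5′×2.5′, letters a–x): 1.3038/0.0833333 → 15 → p, 0.0598/0.0416667 → 1 → b; chars pb.

AM85pb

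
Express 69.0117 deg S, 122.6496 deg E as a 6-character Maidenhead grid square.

Shift to the Maidenhead origin (180°W, 90°S): lon 302.6496, lat 20.9883.
Field: lon ⌊302.6496/20⌋ = 15 → P; lat ⌊20.9883/10⌋ = 2 → C.
Square: lon ⌊2.6496/2⌋ = 1; lat ⌊0.9883/1⌋ = 0.
Subsquare: lon ⌊0.6496/0.0833333⌋ = 7 → h; lat ⌊0.9883/0.0416667⌋ = 23 → x.

PC10hx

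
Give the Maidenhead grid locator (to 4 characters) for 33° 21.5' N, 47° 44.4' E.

Offset from 180°W / 90°S: lon 227.74°, lat 123.36°.
Field (20°×10°, letters A–R): lon ⌊227.74/20⌋ = 11 → L; lat ⌊123.36/10⌋ = 12 → M.
Square (2°×1°, digits 0–9): lon ⌊7.74/2⌋ = 3; lat ⌊3.36/1⌋ = 3.

LM33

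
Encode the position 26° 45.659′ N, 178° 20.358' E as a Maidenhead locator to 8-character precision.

RL96es02

Add 180° to longitude and 90° to latitude: 358.33930, 116.76098.
Field: 358.33930/20 → 17 → R, 116.76098/10 → 11 → L; chars RL.
Square: 18.33930/2 → 9, 6.76098/1 → 6; chars 96.
Subsquare: 0.33930/0.0833333 → 4 → e, 0.76098/0.0416667 → 18 → s; chars es.
Extended square: 0.00597/0.00833333 → 0, 0.01098/0.00416667 → 2; chars 02.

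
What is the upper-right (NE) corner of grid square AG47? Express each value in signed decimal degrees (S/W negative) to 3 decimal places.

-22.000, -170.000

Field A=0, G=6: +0·20° lon, +6·10° lat → SW at lon -180°, lat -30°.
Square 4, 7: +4·2° lon, +7·1° lat → SW at lon -172°, lat -23°.
Cell spans 2° lon × 1° lat. NE corner is SW corner plus one full cell.
latitude -22.000, longitude -170.000.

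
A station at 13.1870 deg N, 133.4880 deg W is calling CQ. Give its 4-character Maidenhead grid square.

CK33

Offset from 180°W / 90°S: lon 46.51°, lat 103.19°.
Field: lon ⌊46.51/20⌋ = 2 → C; lat ⌊103.19/10⌋ = 10 → K.
Square: lon ⌊6.51/2⌋ = 3; lat ⌊3.19/1⌋ = 3.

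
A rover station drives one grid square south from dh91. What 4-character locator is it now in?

DH90

Latitude square 1; −1 → 0.
The longitude characters are unchanged.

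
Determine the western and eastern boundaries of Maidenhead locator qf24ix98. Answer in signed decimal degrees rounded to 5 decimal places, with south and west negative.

Field Q=16, F=5: +16·20° lon, +5·10° lat → SW at lon 140°, lat -40°.
Square 2, 4: +2·2° lon, +4·1° lat → SW at lon 144°, lat -36°.
Subsquare i=8, x=23: +8·0.0833333° lon, +23·0.0416667° lat → SW at lon 144.667°, lat -35.0417°.
Extended square 9, 8: +9·0.00833333° lon, +8·0.00416667° lat → SW at lon 144.742°, lat -35.0083°.
Cell spans 0.00833333° lon × 0.00416667° lat.
west 144.74167, east 144.75000.

144.74167, 144.75000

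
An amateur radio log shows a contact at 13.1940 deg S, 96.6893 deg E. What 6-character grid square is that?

Shift to the Maidenhead origin (180°W, 90°S): lon 276.6893, lat 76.8060.
Field (20°×10°, letters A–R): lon ⌊276.6893/20⌋ = 13 → N; lat ⌊76.8060/10⌋ = 7 → H.
Square (2°×1°, digits 0–9): lon ⌊16.6893/2⌋ = 8; lat ⌊6.8060/1⌋ = 6.
Subsquare (5′×2.5′, letters a–x): lon ⌊0.6893/0.0833333⌋ = 8 → i; lat ⌊0.8060/0.0416667⌋ = 19 → t.

NH86it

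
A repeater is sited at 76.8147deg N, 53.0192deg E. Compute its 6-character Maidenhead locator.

Add 180° to longitude and 90° to latitude: 233.0192, 166.8147.
Field (20°×10°, letters A–R): lon ⌊233.0192/20⌋ = 11 → L; lat ⌊166.8147/10⌋ = 16 → Q.
Square (2°×1°, digits 0–9): lon ⌊13.0192/2⌋ = 6; lat ⌊6.8147/1⌋ = 6.
Subsquare (5′×2.5′, letters a–x): lon ⌊1.0192/0.0833333⌋ = 12 → m; lat ⌊0.8147/0.0416667⌋ = 19 → t.

LQ66mt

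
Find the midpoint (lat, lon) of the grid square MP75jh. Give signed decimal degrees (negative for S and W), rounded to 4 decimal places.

65.3125, 74.7917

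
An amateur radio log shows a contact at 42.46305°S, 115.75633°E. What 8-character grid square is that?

OE77vm08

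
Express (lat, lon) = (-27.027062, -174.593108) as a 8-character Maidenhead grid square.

AG22qx83

Offset from 180°W / 90°S: lon 5.40689°, lat 62.97294°.
Field: 5.40689/20 → 0 → A, 62.97294/10 → 6 → G; chars AG.
Square: 5.40689/2 → 2, 2.97294/1 → 2; chars 22.
Subsquare: 1.40689/0.0833333 → 16 → q, 0.97294/0.0416667 → 23 → x; chars qx.
Extended square: 0.07356/0.00833333 → 8, 0.01460/0.00416667 → 3; chars 83.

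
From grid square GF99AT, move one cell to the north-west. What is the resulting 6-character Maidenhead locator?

Longitude subsquare a = 0; −1 → -1, wraps to 23 = x, carry into square.
Longitude square 9; −1 → 8.
Latitude subsquare t = 19; +1 → 20 = u.

GF89xu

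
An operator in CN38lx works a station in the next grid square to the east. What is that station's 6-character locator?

CN38mx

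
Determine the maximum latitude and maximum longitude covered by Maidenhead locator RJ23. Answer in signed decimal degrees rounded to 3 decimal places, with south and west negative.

4.000, 166.000

Field R=17, J=9: +17·20° lon, +9·10° lat → SW at lon 160°, lat 0°.
Square 2, 3: +2·2° lon, +3·1° lat → SW at lon 164°, lat 3°.
Cell spans 2° lon × 1° lat. NE corner is SW corner plus one full cell.
latitude 4.000, longitude 166.000.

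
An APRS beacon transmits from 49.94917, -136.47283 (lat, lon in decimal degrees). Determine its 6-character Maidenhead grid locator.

Offset from 180°W / 90°S: lon 43.5272°, lat 139.9492°.
Field: lon ⌊43.5272/20⌋ = 2 → C; lat ⌊139.9492/10⌋ = 13 → N.
Square: lon ⌊3.5272/2⌋ = 1; lat ⌊9.9492/1⌋ = 9.
Subsquare: lon ⌊1.5272/0.0833333⌋ = 18 → s; lat ⌊0.9492/0.0416667⌋ = 22 → w.

CN19sw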